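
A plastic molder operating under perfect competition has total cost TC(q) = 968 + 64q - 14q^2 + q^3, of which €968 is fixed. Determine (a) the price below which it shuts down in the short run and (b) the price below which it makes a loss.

Shutdown price = min AVC. AVC = 64 - 14q + q^2, with vertex at q = 7 and minimum €15.
ATC = 968/q + 64 - 14q + q^2. Setting dATC/dq = −968/q^2 − 14 + 2q = 0 gives q = 11 (since 2·11^3 − 14·11^2 = 968).
min ATC = 968/11 + 64 − 14·11 + 11^2 = €119. That is the break-even price.
For €15 ≤ P < €119 the firm produces at a loss; below €15 it shuts down.

Shutdown price = €15; break-even price = €119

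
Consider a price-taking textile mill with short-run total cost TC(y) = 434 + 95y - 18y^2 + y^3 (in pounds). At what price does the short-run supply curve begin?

£14 per unit

Short-run supply begins at min AVC. From VC = 95y - 18y^2 + y^3, AVC = 95 - 18y + y^2.
At the minimum of AVC, MC = AVC. MC = 95 - 36y + 3y^2; setting MC = AVC gives 2y^2 - 18y = 0, so y = 9. min AVC = 14.
So the shutdown price is £14.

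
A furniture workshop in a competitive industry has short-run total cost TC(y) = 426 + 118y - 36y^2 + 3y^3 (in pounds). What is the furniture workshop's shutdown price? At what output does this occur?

The firm shuts down when price falls below the minimum of average variable cost. AVC = VC/y = 118 - 36y + 3y^2.
At the minimum of AVC, MC = AVC. MC = 118 - 72y + 9y^2; setting MC = AVC gives 6y^2 - 36y = 0, so y = 6. min AVC = 10.
For P < £10 the firm produces nothing.

£10 per unit, at y = 6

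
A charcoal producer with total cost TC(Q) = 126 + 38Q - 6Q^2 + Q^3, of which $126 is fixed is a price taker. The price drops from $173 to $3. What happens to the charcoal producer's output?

Output falls from 9 to 0 (the firm shuts down)

AVC = 38 - 6Q + Q^2, minimized at Q = 3 where min AVC = $29. MC = 38 - 12Q + 3Q^2.
With P = $173 above the shutdown price, P = MC gives Q = 9.
At P = $3 < min AVC = $29, price no longer covers variable cost at any output, so the firm shuts down: Q = 0.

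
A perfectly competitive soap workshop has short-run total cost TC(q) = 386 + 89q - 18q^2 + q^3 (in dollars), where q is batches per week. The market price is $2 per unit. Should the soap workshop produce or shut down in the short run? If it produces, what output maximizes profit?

Shut down

Strip out fixed cost: VC = 89q - 18q^2 + q^3. Then AVC = 89 - 18q + q^2 and MC = 89 - 36q + 3q^2.
The AVC parabola has its vertex at q = 18/2 = 9, where AVC = 89 - 18·9 + 9^2 = $8.
With P < min AVC ($2 < $8), every unit sold adds to the loss.
Best response: produce nothing and absorb the $386 fixed cost.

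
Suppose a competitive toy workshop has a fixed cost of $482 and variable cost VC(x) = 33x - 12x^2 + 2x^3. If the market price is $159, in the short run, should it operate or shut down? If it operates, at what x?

Strip out fixed cost: VC = 33x - 12x^2 + 2x^3. Then AVC = 33 - 12x + 2x^2 and MC = 33 - 24x + 6x^2.
AVC hits its minimum where MC = AVC, at x = 3, giving min AVC = 33 - 12·3 + 2·3^2 = $15.
P = $159 exceeds min AVC = $15, so the firm stays open.
Solving P = MC: -126 - 24x + 6x^2 = 0 ⇒ x = -3 or 7. On the upward-sloping branch, x* = 7.
Check: AVC at x = 7 is $47 ≤ P, so revenue covers variable cost.
Profit = P·x − TC = 159·7 − 811 = $302.

Produce at x = 7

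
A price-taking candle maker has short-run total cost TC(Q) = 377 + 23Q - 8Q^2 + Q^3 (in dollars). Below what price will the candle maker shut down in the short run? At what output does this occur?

$7 per unit, at Q = 4

The firm shuts down when price falls below the minimum of average variable cost. AVC = VC/Q = 23 - 8Q + Q^2.
dAVC/dQ = -8 + 2Q = 0 gives Q = 4. min AVC = 23 - 8·4 + 4^2 = 7.
The firm shuts down for any P below $7.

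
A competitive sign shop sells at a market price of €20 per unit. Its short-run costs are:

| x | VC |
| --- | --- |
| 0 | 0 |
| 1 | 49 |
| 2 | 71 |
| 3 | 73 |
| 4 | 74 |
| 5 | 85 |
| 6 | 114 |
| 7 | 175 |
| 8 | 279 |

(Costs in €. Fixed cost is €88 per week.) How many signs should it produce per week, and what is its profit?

x = 5; profit = -€73

Profit at each row (π = 20x − TC): x=0: -88; x=1: -117; x=2: -119; x=3: -101; x=4: -82; x=5: -73; x=6: -82; x=7: -123; x=8: -207.
Profit is maximized at x = 5. AVC there is 85/5 = €17 ≤ P, so producing beats shutting down (which would give -€88).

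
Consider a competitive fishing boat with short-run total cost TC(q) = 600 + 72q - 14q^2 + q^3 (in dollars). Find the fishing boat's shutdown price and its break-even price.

AVC = 72 - 14q + q^2; minimized at q = 7, giving min AVC = $23. That is the shutdown price.
ATC = 600/q + 72 - 14q + q^2. Setting dATC/dq = −600/q^2 − 14 + 2q = 0 gives q = 10 (since 2·10^3 − 14·10^2 = 600).
min ATC = 600/10 + 72 − 14·10 + 10^2 = $92. That is the break-even price.
Between these two prices the firm operates at a loss; above $92 it earns a profit.

Shutdown price = $23; break-even price = $92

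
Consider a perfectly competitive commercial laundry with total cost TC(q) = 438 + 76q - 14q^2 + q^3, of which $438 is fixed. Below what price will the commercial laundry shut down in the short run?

The shutdown price is the minimum of AVC. VC = 76q - 14q^2 + q^3, so AVC = 76 - 14q + q^2.
At the minimum of AVC, MC = AVC. MC = 76 - 28q + 3q^2; setting MC = AVC gives 2q^2 - 14q = 0, so q = 7. min AVC = 27.
The firm shuts down for any P below $27.

$27 per unit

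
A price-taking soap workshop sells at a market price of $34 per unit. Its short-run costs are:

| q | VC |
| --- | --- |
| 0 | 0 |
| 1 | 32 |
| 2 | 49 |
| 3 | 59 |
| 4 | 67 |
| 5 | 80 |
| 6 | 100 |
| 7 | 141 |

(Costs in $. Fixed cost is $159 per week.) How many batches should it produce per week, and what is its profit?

q = 6; profit = -$55

Profit at each row (π = 34q − TC): q=0: -159; q=1: -157; q=2: -140; q=3: -116; q=4: -90; q=5: -69; q=6: -55; q=7: -62.
Profit is maximized at q = 6. AVC there is 100/6 = $16.67 ≤ P, so producing beats shutting down (which would give -$159).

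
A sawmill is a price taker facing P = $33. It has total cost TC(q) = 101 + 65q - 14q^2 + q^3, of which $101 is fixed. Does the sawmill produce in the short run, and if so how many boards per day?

From TC, MC = TC'(q) = 65 - 28q + 3q^2 and AVC = VC/q = 65 - 14q + q^2.
The AVC parabola has its vertex at q = 14/2 = 7, where AVC = 65 - 14·7 + 7^2 = $16.
Because $33 ≥ $16, revenue can cover variable cost; the firm operates.
Solving P = MC: 32 - 28q + 3q^2 = 0 ⇒ q = 4/3 or 8. On the upward-sloping branch, q* = 8.
Check: AVC at q = 8 is $17 ≤ P, so revenue covers variable cost.
Profit = P·q − TC = 33·8 − 237 = $27.

Produce at q = 8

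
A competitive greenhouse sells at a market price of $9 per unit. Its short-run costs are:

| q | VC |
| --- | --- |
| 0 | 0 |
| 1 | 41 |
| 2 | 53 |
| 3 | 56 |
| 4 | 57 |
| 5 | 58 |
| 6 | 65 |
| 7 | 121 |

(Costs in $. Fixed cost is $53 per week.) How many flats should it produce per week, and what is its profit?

q = 0 (shut down); profit = -$53

Tabulate TR − TC: q=0: -53; q=1: -85; q=2: -88; q=3: -82; q=4: -74; q=5: -66; q=6: -64; q=7: -111.
Profit is highest at q = 0. Equivalently, the lowest AVC in the table is 65/6 ≈ $10.83 at q = 6, and P = $9 falls below it — price never covers variable cost, so the firm shuts down and loses only its fixed cost.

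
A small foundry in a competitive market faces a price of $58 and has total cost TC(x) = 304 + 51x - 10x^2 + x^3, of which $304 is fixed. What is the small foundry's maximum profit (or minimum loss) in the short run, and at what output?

AVC = 51 - 10x + x^2; min AVC = $26 at x = 5. Since P = $58 ≥ min AVC, the firm produces.
With MC = 51 - 20x + 3x^2, P = MC on the upward-sloping part at x* = 7.
TR = 58·7 = 406. TC = 304 + 210 = 514. Profit = 406 − 514 = -$108.
By producing, the firm covers all variable cost plus $196 of fixed cost; shutting down would lose the full $304.

Profit = -$108 at x = 7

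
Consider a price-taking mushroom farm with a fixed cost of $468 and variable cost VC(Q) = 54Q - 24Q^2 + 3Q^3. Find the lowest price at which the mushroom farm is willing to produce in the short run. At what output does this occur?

Short-run supply begins at min AVC. From VC = 54Q - 24Q^2 + 3Q^3, AVC = 54 - 24Q + 3Q^2.
dAVC/dQ = -24 + 6Q = 0 gives Q = 4. min AVC = 54 - 24·4 + 3·4^2 = 6.
For P < $6 the firm produces nothing.

$6 per unit, at Q = 4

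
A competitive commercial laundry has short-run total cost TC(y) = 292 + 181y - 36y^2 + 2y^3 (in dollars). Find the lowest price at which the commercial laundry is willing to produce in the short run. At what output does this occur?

The shutdown price is the minimum of AVC. VC = 181y - 36y^2 + 2y^3, so AVC = 181 - 36y + 2y^2.
At the minimum of AVC, MC = AVC. MC = 181 - 72y + 6y^2; setting MC = AVC gives 4y^2 - 36y = 0, so y = 9. min AVC = 19.
So the shutdown price is $19.

$19 per unit, at y = 9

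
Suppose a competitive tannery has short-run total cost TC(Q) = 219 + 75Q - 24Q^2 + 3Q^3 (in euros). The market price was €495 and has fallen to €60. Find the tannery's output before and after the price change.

AVC = 75 - 24Q + 3Q^2, minimized at Q = 4 where min AVC = €27. MC = 75 - 48Q + 9Q^2.
With P = €495 above the shutdown price, P = MC gives Q = 10.
At P = €60 ≥ min AVC, set P = MC: Q = 5. The firm stays open but cuts output.

Output falls from 10 to 5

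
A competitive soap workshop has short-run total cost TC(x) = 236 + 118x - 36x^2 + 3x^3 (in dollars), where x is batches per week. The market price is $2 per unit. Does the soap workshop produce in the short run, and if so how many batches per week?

Shut down

Strip out fixed cost: VC = 118x - 36x^2 + 3x^3. Then AVC = 118 - 36x + 3x^2 and MC = 118 - 72x + 9x^2.
The AVC parabola has its vertex at x = 36/6 = 6, where AVC = 118 - 36·6 + 3·6^2 = $10.
Since P = $2 < min AVC = $10, price fails to cover variable cost at any output.
The firm minimizes its loss by shutting down and losing only its fixed cost of $236.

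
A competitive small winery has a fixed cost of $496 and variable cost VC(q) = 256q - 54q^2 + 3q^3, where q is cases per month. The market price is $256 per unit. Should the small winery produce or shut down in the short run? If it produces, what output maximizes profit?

From TC, MC = TC'(q) = 256 - 108q + 9q^2 and AVC = VC/q = 256 - 54q + 3q^2.
AVC is minimized where dAVC/dq = -54 + 6q = 0, at q = 9; min AVC = 256 - 54·9 + 3·9^2 = $13.
Because $256 ≥ $13, revenue can cover variable cost; the firm operates.
Solving P = MC: -108q + 9q^2 = 0 ⇒ q = 0 or 12. On the upward-sloping branch, q* = 12.
Check: AVC at q = 12 is $40 ≤ P, so revenue covers variable cost.
Profit = P·q − TC = 256·12 − 976 = $2096.

Produce at q = 12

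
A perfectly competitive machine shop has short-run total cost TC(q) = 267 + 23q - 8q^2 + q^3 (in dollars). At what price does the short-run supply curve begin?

Short-run supply begins at min AVC. From VC = 23q - 8q^2 + q^3, AVC = 23 - 8q + q^2.
dAVC/dq = -8 + 2q = 0 gives q = 4. min AVC = 23 - 8·4 + 4^2 = 7.
So the shutdown price is $7.

$7 per unit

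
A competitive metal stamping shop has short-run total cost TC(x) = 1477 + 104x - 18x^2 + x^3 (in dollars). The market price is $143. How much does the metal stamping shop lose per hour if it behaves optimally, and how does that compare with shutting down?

AVC = 104 - 18x + x^2; min AVC = $23 at x = 9. Since P = $143 ≥ min AVC, the firm produces.
With MC = 104 - 36x + 3x^2, P = MC on the upward-sloping part at x* = 13.
TR = 143·13 = 1859. TC = 1477 + 507 = 1984. Profit = 1859 − 1984 = -$125.
Shutting down would mean losing the fixed cost of $1477, so operating at a loss of $125 is better by $1352.

Profit = -$125 at x = 13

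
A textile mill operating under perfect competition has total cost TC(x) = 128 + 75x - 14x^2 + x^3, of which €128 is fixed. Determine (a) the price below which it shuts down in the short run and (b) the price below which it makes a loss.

AVC = 75 - 14x + x^2; minimized at x = 7, giving min AVC = €26. That is the shutdown price.
ATC = 128/x + 75 - 14x + x^2. Setting dATC/dx = −128/x^2 − 14 + 2x = 0 gives x = 8 (since 2·8^3 − 14·8^2 = 128).
min ATC = 128/8 + 75 − 14·8 + 8^2 = €43. That is the break-even price.
Between these two prices the firm operates at a loss; above €43 it earns a profit.

Shutdown price = €26; break-even price = €43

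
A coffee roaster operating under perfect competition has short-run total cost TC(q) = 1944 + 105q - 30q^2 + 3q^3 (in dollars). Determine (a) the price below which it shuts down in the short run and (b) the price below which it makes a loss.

Shutdown price = $30; break-even price = $294

Shutdown price = min AVC. AVC = 105 - 30q + 3q^2, with vertex at q = 5 and minimum $30.
ATC = 1944/q + 105 - 30q + 3q^2. Setting dATC/dq = −1944/q^2 − 30 + 6q = 0 gives q = 9 (since 6·9^3 − 30·9^2 = 1944).
min ATC = 1944/9 + 105 − 30·9 + 3·9^2 = $294. That is the break-even price.
Between these two prices the firm operates at a loss; above $294 it earns a profit.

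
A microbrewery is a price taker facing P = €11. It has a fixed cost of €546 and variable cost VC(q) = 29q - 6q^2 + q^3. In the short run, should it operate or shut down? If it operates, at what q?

Strip out fixed cost: VC = 29q - 6q^2 + q^3. Then AVC = 29 - 6q + q^2 and MC = 29 - 12q + 3q^2.
AVC is minimized where dAVC/dq = -6 + 2q = 0, at q = 3; min AVC = 29 - 6·3 + 3^2 = €20.
Since P = €11 < min AVC = €20, price fails to cover variable cost at any output.
Shutting down limits the loss to fixed cost, €546.

Shut down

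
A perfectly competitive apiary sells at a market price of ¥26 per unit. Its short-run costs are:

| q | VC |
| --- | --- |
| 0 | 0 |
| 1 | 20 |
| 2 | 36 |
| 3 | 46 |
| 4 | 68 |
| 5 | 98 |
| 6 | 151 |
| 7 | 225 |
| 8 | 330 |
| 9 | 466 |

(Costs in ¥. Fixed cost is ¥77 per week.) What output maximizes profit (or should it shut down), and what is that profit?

Profit at each row (π = 26q − TC): q=0: -77; q=1: -71; q=2: -61; q=3: -45; q=4: -41; q=5: -45; q=6: -72; q=7: -120; q=8: -199; q=9: -309.
Profit is maximized at q = 4. AVC there is 68/4 = ¥17 ≤ P, so producing beats shutting down (which would give -¥77).

q = 4; profit = -¥41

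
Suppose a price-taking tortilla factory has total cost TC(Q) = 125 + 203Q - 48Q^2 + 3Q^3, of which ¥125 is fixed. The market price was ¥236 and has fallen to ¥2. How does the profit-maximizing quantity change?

Output falls from 11 to 0 (the firm shuts down)

MC = 203 - 96Q + 9Q^2; the shutdown threshold is min AVC = ¥11 (at Q = 8).
With P = ¥236 above the shutdown price, P = MC gives Q = 11.
At P = ¥2 < min AVC = ¥11, price no longer covers variable cost at any output, so the firm shuts down: Q = 0.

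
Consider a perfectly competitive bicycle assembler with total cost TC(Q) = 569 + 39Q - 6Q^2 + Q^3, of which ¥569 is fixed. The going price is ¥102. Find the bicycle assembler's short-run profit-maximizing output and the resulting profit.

AVC = 39 - 6Q + Q^2; min AVC = ¥30 at Q = 3. Since P = ¥102 ≥ min AVC, the firm produces.
MC = 39 - 12Q + 3Q^2. Setting P = MC and taking the root on the rising branch gives Q* = 7.
TR = 102·7 = 714. TC = 569 + 322 = 891. Profit = 714 − 891 = -¥177.
By producing, the firm covers all variable cost plus ¥392 of fixed cost; shutting down would lose the full ¥569.

Profit = -¥177 at Q = 7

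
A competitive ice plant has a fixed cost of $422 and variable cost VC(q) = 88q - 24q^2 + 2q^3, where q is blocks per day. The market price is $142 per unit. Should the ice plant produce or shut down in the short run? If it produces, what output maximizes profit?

Produce at q = 9

From TC, MC = TC'(q) = 88 - 48q + 6q^2 and AVC = VC/q = 88 - 24q + 2q^2.
AVC is minimized where dAVC/dq = -24 + 4q = 0, at q = 6; min AVC = 88 - 24·6 + 2·6^2 = $16.
P = $142 exceeds min AVC = $16, so the firm stays open.
Set P = MC: 142 = 88 - 48q + 6q^2 → -54 - 48q + 6q^2 = 0. The roots are q = -1 and q = 9; the profit-maximizing output is on the rising part of MC, so q* = 9.
Check: AVC at q = 9 is $34 ≤ P, so revenue covers variable cost.
Profit = P·q − TC = 142·9 − 728 = $550.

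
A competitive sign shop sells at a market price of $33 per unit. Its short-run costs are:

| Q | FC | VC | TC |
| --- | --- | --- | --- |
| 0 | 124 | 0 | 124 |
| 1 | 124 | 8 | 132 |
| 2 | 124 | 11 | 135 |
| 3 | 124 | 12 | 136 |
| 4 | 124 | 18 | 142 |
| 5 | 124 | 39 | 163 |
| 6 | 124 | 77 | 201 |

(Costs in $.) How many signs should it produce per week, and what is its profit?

Compute π = P·Q − TC at each output: Q=0: -124; Q=1: -99; Q=2: -69; Q=3: -37; Q=4: -10; Q=5: 2; Q=6: -3.
Profit is maximized at Q = 5. AVC there is 39/5 = $7.80 ≤ P, so producing beats shutting down (which would give -$124).

Q = 5; profit = $2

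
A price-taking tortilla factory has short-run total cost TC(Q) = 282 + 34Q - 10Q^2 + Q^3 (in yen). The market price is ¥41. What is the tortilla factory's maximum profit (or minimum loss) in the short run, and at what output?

Profit = -¥86 at Q = 7

AVC = 34 - 10Q + Q^2; min AVC = ¥9 at Q = 5. Since P = ¥41 ≥ min AVC, the firm produces.
With MC = 34 - 20Q + 3Q^2, P = MC on the upward-sloping part at Q* = 7.
TR = 41·7 = 287. TC = 282 + 91 = 373. Profit = 287 − 373 = -¥86.
By producing, the firm covers all variable cost plus ¥196 of fixed cost; shutting down would lose the full ¥282.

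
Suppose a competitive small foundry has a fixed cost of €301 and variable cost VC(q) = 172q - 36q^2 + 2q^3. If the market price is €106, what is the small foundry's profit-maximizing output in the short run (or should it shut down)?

Strip out fixed cost: VC = 172q - 36q^2 + 2q^3. Then AVC = 172 - 36q + 2q^2 and MC = 172 - 72q + 6q^2.
AVC hits its minimum where MC = AVC, at q = 9, giving min AVC = 172 - 36·9 + 2·9^2 = €10.
Since P = €106 ≥ min AVC = €10, price covers variable cost and the firm should produce.
Set P = MC: 106 = 172 - 72q + 6q^2 → 66 - 72q + 6q^2 = 0. The roots are q = 1 and q = 11; the profit-maximizing output is on the rising part of MC, so q* = 11.
Check: AVC at q = 11 is €18 ≤ P, so revenue covers variable cost.
Profit = P·q − TC = 106·11 − 499 = €667.

Produce at q = 11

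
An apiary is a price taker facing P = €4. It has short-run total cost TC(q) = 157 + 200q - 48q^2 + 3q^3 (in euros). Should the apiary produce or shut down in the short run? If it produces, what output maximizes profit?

Strip out fixed cost: VC = 200q - 48q^2 + 3q^3. Then AVC = 200 - 48q + 3q^2 and MC = 200 - 96q + 9q^2.
AVC hits its minimum where MC = AVC, at q = 8, giving min AVC = 200 - 48·8 + 3·8^2 = €8.
P = €4 lies below min AVC = €8; no output level covers variable cost.
The firm minimizes its loss by shutting down and losing only its fixed cost of €157.

Shut down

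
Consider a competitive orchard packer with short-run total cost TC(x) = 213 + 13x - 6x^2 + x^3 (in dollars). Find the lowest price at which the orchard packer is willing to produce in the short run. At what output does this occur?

The shutdown price is the minimum of AVC. VC = 13x - 6x^2 + x^3, so AVC = 13 - 6x + x^2.
dAVC/dx = -6 + 2x = 0 gives x = 3. min AVC = 13 - 6·3 + 3^2 = 4.
The firm shuts down for any P below $4.

$4 per unit, at x = 3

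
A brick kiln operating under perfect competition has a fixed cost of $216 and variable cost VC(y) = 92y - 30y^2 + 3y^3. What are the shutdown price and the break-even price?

Shutdown price = min AVC. AVC = 92 - 30y + 3y^2, with vertex at y = 5 and minimum $17.
ATC = 216/y + 92 - 30y + 3y^2. Setting dATC/dy = −216/y^2 − 30 + 6y = 0 gives y = 6 (since 6·6^3 − 30·6^2 = 216).
min ATC = 216/6 + 92 − 30·6 + 3·6^2 = $56. That is the break-even price.
For $17 ≤ P < $56 the firm produces at a loss; below $17 it shuts down.

Shutdown price = $17; break-even price = $56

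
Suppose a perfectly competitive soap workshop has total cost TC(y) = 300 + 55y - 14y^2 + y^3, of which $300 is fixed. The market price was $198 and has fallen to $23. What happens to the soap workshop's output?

Output falls from 13 to 8

MC = 55 - 28y + 3y^2; the shutdown threshold is min AVC = $6 (at y = 7).
With P = $198 above the shutdown price, P = MC gives y = 13.
At P = $23 ≥ min AVC, set P = MC: y = 8. The firm stays open but cuts output.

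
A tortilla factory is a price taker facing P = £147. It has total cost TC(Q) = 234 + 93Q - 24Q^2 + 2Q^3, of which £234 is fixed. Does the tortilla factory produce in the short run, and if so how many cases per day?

Variable cost is VC = 93Q - 24Q^2 + 2Q^3, so AVC = VC/Q = 93 - 24Q + 2Q^2 and MC = dTC/dQ = 93 - 48Q + 6Q^2.
AVC hits its minimum where MC = AVC, at Q = 6, giving min AVC = 93 - 24·6 + 2·6^2 = £21.
Because £147 ≥ £21, revenue can cover variable cost; the firm operates.
Solving P = MC: -54 - 48Q + 6Q^2 = 0 ⇒ Q = -1 or 9. On the upward-sloping branch, Q* = 9.
Check: AVC at Q = 9 is £39 ≤ P, so revenue covers variable cost.
Profit = P·Q − TC = 147·9 − 585 = £738.

Produce at Q = 9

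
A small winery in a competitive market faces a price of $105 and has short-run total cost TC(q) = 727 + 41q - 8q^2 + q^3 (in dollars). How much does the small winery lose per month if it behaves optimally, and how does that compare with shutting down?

Profit = -$215 at q = 8

AVC = 41 - 8q + q^2; min AVC = $25 at q = 4. Since P = $105 ≥ min AVC, the firm produces.
MC = 41 - 16q + 3q^2. Setting P = MC and taking the root on the rising branch gives q* = 8.
TR = 105·8 = 840. TC = 727 + 328 = 1055. Profit = 840 − 1055 = -$215.
That loss of $215 beats the $727 the firm would lose by shutting down; producing recovers $512 of fixed cost.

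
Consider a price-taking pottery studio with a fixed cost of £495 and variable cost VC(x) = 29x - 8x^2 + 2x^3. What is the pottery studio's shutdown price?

The firm shuts down when price falls below the minimum of average variable cost. AVC = VC/x = 29 - 8x + 2x^2.
At the minimum of AVC, MC = AVC. MC = 29 - 16x + 6x^2; setting MC = AVC gives 4x^2 - 8x = 0, so x = 2. min AVC = 21.
The firm shuts down for any P below £21.

£21 per unit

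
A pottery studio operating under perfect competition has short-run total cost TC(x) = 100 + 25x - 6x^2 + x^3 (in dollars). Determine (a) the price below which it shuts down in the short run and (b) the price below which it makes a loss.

Shutdown price = $16; break-even price = $40

AVC = 25 - 6x + x^2; minimized at x = 3, giving min AVC = $16. That is the shutdown price.
ATC = 100/x + 25 - 6x + x^2. Setting dATC/dx = −100/x^2 − 6 + 2x = 0 gives x = 5 (since 2·5^3 − 6·5^2 = 100).
min ATC = 100/5 + 25 − 6·5 + 5^2 = $40. That is the break-even price.
For $16 ≤ P < $40 the firm produces at a loss; below $16 it shuts down.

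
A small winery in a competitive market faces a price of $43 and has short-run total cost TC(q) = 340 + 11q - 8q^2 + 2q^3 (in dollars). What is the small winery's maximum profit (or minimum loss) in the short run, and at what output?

AVC = 11 - 8q + 2q^2 has its minimum $3 at q = 2; price $43 clears that bar, so the firm operates.
MC = 11 - 16q + 6q^2. Setting P = MC and taking the root on the rising branch gives q* = 4.
TR = 43·4 = 172. TC = 340 + 44 = 384. Profit = 172 − 384 = -$212.
Shutting down would mean losing the fixed cost of $340, so operating at a loss of $212 is better by $128.

Profit = -$212 at q = 4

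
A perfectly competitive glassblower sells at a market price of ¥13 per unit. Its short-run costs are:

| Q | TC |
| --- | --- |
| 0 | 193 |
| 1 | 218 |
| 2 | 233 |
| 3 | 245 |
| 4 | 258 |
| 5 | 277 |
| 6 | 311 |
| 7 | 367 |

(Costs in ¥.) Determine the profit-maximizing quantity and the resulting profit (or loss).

Q = 0 (shut down); profit = -¥193

Profit at each row (π = 13Q − TC): Q=0: -193; Q=1: -205; Q=2: -207; Q=3: -206; Q=4: -206; Q=5: -212; Q=6: -233; Q=7: -276.
Profit is highest at Q = 0. Equivalently, the lowest AVC in the table is 65/4 ≈ ¥16.25 at Q = 4, and P = ¥13 falls below it — price never covers variable cost, so the firm shuts down and loses only its fixed cost.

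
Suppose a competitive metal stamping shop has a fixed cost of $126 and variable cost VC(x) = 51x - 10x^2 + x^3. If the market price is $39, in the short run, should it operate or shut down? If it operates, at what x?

From TC, MC = TC'(x) = 51 - 20x + 3x^2 and AVC = VC/x = 51 - 10x + x^2.
AVC hits its minimum where MC = AVC, at x = 5, giving min AVC = 51 - 10·5 + 5^2 = $26.
Because $39 ≥ $26, revenue can cover variable cost; the firm operates.
P = MC gives 12 - 20x + 3x^2 = 0, with roots 2/3 and 6. Take the larger (rising MC): x* = 6.
Check: AVC at x = 6 is $27 ≤ P, so revenue covers variable cost.
Profit = P·x − TC = 39·6 − 288 = -$54, a loss, but smaller than the $126 fixed cost the firm would lose by shutting down.

Produce at x = 6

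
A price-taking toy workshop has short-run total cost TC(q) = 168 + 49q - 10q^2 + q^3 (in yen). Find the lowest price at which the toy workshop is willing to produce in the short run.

¥24 per unit

The firm shuts down when price falls below the minimum of average variable cost. AVC = VC/q = 49 - 10q + q^2.
At the minimum of AVC, MC = AVC. MC = 49 - 20q + 3q^2; setting MC = AVC gives 2q^2 - 10q = 0, so q = 5. min AVC = 24.
For P < ¥24 the firm produces nothing.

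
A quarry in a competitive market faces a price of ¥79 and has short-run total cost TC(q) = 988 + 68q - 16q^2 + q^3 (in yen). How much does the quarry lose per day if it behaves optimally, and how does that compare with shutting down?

Profit = -¥262 at q = 11

AVC = 68 - 16q + q^2; min AVC = ¥4 at q = 8. Since P = ¥79 ≥ min AVC, the firm produces.
MC = 68 - 32q + 3q^2. Setting P = MC and taking the root on the rising branch gives q* = 11.
TR = 79·11 = 869. TC = 988 + 143 = 1131. Profit = 869 − 1131 = -¥262.
That loss of ¥262 beats the ¥988 the firm would lose by shutting down; producing recovers ¥726 of fixed cost.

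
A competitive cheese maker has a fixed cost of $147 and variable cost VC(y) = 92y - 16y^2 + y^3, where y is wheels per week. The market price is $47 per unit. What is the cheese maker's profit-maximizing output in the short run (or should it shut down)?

Strip out fixed cost: VC = 92y - 16y^2 + y^3. Then AVC = 92 - 16y + y^2 and MC = 92 - 32y + 3y^2.
AVC hits its minimum where MC = AVC, at y = 8, giving min AVC = 92 - 16·8 + 8^2 = $28.
Since P = $47 ≥ min AVC = $28, price covers variable cost and the firm should produce.
Set P = MC: 47 = 92 - 32y + 3y^2 → 45 - 32y + 3y^2 = 0. The roots are y = 5/3 and y = 9; the profit-maximizing output is on the rising part of MC, so y* = 9.
Check: AVC at y = 9 is $29 ≤ P, so revenue covers variable cost.
Profit = P·y − TC = 47·9 − 408 = $15.

Produce at y = 9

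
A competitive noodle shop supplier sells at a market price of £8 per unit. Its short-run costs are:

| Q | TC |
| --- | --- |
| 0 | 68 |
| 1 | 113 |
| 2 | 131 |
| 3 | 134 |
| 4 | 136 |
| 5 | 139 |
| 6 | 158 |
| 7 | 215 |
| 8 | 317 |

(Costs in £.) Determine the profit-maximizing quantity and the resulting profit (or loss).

Q = 0 (shut down); profit = -£68

Tabulate TR − TC: Q=0: -68; Q=1: -105; Q=2: -115; Q=3: -110; Q=4: -104; Q=5: -99; Q=6: -110; Q=7: -159; Q=8: -253.
Profit is highest at Q = 0. Equivalently, the lowest AVC in the table is 71/5 ≈ £14.20 at Q = 5, and P = £8 falls below it — price never covers variable cost, so the firm shuts down and loses only its fixed cost.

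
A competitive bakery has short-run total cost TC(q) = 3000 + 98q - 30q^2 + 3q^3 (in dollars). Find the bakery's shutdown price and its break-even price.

Shutdown price = $23; break-even price = $398

Shutdown price = min AVC. AVC = 98 - 30q + 3q^2, with vertex at q = 5 and minimum $23.
ATC = 3000/q + 98 - 30q + 3q^2. Setting dATC/dq = −3000/q^2 − 30 + 6q = 0 gives q = 10 (since 6·10^3 − 30·10^2 = 3000).
min ATC = 3000/10 + 98 − 30·10 + 3·10^2 = $398. That is the break-even price.
For $23 ≤ P < $398 the firm produces at a loss; below $23 it shuts down.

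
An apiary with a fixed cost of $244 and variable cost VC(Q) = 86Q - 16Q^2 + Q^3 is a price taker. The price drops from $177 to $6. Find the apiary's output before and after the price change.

AVC = 86 - 16Q + Q^2, minimized at Q = 8 where min AVC = $22. MC = 86 - 32Q + 3Q^2.
With P = $177 above the shutdown price, P = MC gives Q = 13.
At P = $6 < min AVC = $22, price no longer covers variable cost at any output, so the firm shuts down: Q = 0.

Output falls from 13 to 0 (the firm shuts down)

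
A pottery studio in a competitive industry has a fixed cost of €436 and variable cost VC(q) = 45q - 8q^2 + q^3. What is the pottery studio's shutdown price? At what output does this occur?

The shutdown price is the minimum of AVC. VC = 45q - 8q^2 + q^3, so AVC = 45 - 8q + q^2.
dAVC/dq = -8 + 2q = 0 gives q = 4. min AVC = 45 - 8·4 + 4^2 = 29.
The firm shuts down for any P below €29.

€29 per unit, at q = 4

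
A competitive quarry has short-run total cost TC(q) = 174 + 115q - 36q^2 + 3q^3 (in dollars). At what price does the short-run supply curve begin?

$7 per unit

Short-run supply begins at min AVC. From VC = 115q - 36q^2 + 3q^3, AVC = 115 - 36q + 3q^2.
At the minimum of AVC, MC = AVC. MC = 115 - 72q + 9q^2; setting MC = AVC gives 6q^2 - 36q = 0, so q = 6. min AVC = 7.
The firm shuts down for any P below $7.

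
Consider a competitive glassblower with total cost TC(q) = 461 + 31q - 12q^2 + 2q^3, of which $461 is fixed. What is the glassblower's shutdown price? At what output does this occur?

$13 per unit, at q = 3

Short-run supply begins at min AVC. From VC = 31q - 12q^2 + 2q^3, AVC = 31 - 12q + 2q^2.
dAVC/dq = -12 + 4q = 0 gives q = 3. min AVC = 31 - 12·3 + 2·3^2 = 13.
So the shutdown price is $13.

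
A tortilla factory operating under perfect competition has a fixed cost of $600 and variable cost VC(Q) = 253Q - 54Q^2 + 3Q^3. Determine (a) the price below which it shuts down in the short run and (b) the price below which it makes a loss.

Shutdown price = $10; break-even price = $73

AVC = 253 - 54Q + 3Q^2; minimized at Q = 9, giving min AVC = $10. That is the shutdown price.
ATC = 600/Q + 253 - 54Q + 3Q^2. Setting dATC/dQ = −600/Q^2 − 54 + 6Q = 0 gives Q = 10 (since 6·10^3 − 54·10^2 = 600).
min ATC = 600/10 + 253 − 54·10 + 3·10^2 = $73. That is the break-even price.
For $10 ≤ P < $73 the firm produces at a loss; below $10 it shuts down.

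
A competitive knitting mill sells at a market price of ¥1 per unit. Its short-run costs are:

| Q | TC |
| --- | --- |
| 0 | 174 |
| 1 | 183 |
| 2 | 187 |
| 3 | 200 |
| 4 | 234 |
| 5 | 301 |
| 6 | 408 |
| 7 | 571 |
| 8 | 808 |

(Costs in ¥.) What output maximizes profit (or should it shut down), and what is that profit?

Tabulate TR − TC: Q=0: -174; Q=1: -182; Q=2: -185; Q=3: -197; Q=4: -230; Q=5: -296; Q=6: -402; Q=7: -564; Q=8: -800.
Profit is highest at Q = 0. Equivalently, the lowest AVC in the table is 13/2 ≈ ¥6.50 at Q = 2, and P = ¥1 falls below it — price never covers variable cost, so the firm shuts down and loses only its fixed cost.

Q = 0 (shut down); profit = -¥174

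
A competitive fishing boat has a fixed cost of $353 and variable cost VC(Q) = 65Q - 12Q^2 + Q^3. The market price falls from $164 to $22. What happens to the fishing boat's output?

Output falls from 11 to 0 (the firm shuts down)

AVC = 65 - 12Q + Q^2, minimized at Q = 6 where min AVC = $29. MC = 65 - 24Q + 3Q^2.
At P = $164 ≥ min AVC, set P = MC on the rising branch: Q = 11.
At P = $22 < min AVC = $29, price no longer covers variable cost at any output, so the firm shuts down: Q = 0.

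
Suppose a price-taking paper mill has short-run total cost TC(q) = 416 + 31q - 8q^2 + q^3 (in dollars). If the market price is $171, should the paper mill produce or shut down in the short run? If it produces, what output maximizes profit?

Produce at q = 10

From TC, MC = TC'(q) = 31 - 16q + 3q^2 and AVC = VC/q = 31 - 8q + q^2.
AVC hits its minimum where MC = AVC, at q = 4, giving min AVC = 31 - 8·4 + 4^2 = $15.
Because $171 ≥ $15, revenue can cover variable cost; the firm operates.
P = MC gives -140 - 16q + 3q^2 = 0, with roots -14/3 and 10. Take the larger (rising MC): q* = 10.
Check: AVC at q = 10 is $51 ≤ P, so revenue covers variable cost.
Profit = P·q − TC = 171·10 − 926 = $784.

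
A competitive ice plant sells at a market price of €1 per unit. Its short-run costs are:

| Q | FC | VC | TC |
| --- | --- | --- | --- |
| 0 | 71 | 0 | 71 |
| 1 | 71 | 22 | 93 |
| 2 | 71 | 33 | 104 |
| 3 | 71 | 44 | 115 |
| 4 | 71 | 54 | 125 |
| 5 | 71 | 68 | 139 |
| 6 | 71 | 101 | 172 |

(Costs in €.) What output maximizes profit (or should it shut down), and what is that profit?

Profit at each row (π = 1Q − TC): Q=0: -71; Q=1: -92; Q=2: -102; Q=3: -112; Q=4: -121; Q=5: -134; Q=6: -166.
Profit is highest at Q = 0. Equivalently, the lowest AVC in the table is 54/4 ≈ €13.50 at Q = 4, and P = €1 falls below it — price never covers variable cost, so the firm shuts down and loses only its fixed cost.

Q = 0 (shut down); profit = -€71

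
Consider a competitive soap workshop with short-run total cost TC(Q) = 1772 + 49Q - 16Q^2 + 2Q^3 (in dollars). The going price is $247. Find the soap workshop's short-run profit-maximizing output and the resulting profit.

AVC = 49 - 16Q + 2Q^2 has its minimum $17 at Q = 4; price $247 clears that bar, so the firm operates.
With MC = 49 - 32Q + 6Q^2, P = MC on the upward-sloping part at Q* = 9.
TR = 247·9 = 2223. TC = 1772 + 603 = 2375. Profit = 2223 − 2375 = -$152.
Shutting down would mean losing the fixed cost of $1772, so operating at a loss of $152 is better by $1620.

Profit = -$152 at Q = 9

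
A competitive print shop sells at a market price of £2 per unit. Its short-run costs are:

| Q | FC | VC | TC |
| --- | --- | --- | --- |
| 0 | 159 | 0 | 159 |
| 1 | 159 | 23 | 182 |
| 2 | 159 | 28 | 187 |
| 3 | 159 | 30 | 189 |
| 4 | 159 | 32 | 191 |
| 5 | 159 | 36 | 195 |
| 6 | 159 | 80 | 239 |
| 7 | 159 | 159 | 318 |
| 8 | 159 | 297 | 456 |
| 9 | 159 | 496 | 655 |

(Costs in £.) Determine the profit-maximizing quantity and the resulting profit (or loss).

Q = 0 (shut down); profit = -£159

Profit at each row (π = 2Q − TC): Q=0: -159; Q=1: -180; Q=2: -183; Q=3: -183; Q=4: -183; Q=5: -185; Q=6: -227; Q=7: -304; Q=8: -440; Q=9: -637.
Profit is highest at Q = 0. Equivalently, the lowest AVC in the table is 36/5 ≈ £7.20 at Q = 5, and P = £2 falls below it — price never covers variable cost, so the firm shuts down and loses only its fixed cost.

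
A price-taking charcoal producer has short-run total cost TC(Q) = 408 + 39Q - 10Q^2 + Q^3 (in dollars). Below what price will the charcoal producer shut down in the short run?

$14 per unit

The firm shuts down when price falls below the minimum of average variable cost. AVC = VC/Q = 39 - 10Q + Q^2.
dAVC/dQ = -10 + 2Q = 0 gives Q = 5. min AVC = 39 - 10·5 + 5^2 = 14.
So the shutdown price is $14.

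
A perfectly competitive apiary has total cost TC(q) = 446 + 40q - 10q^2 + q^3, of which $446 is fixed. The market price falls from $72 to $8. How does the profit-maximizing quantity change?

Output falls from 8 to 0 (the firm shuts down)

AVC = 40 - 10q + q^2, minimized at q = 5 where min AVC = $15. MC = 40 - 20q + 3q^2.
At P = $72 ≥ min AVC, set P = MC on the rising branch: q = 8.
At P = $8 < min AVC = $15, price no longer covers variable cost at any output, so the firm shuts down: q = 0.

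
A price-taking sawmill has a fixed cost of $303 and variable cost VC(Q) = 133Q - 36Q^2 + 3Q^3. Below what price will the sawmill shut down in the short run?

$25 per unit

The shutdown price is the minimum of AVC. VC = 133Q - 36Q^2 + 3Q^3, so AVC = 133 - 36Q + 3Q^2.
dAVC/dQ = -36 + 6Q = 0 gives Q = 6. min AVC = 133 - 36·6 + 3·6^2 = 25.
The firm shuts down for any P below $25.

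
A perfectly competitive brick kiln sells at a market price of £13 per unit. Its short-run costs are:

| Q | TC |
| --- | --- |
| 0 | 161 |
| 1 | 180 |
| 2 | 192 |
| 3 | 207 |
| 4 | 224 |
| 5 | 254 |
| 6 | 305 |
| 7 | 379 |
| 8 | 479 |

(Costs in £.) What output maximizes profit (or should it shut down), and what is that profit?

Q = 0 (shut down); profit = -£161

Compute π = P·Q − TC at each output: Q=0: -161; Q=1: -167; Q=2: -166; Q=3: -168; Q=4: -172; Q=5: -189; Q=6: -227; Q=7: -288; Q=8: -375.
Profit is highest at Q = 0. Equivalently, the lowest AVC in the table is 46/3 ≈ £15.33 at Q = 3, and P = £13 falls below it — price never covers variable cost, so the firm shuts down and loses only its fixed cost.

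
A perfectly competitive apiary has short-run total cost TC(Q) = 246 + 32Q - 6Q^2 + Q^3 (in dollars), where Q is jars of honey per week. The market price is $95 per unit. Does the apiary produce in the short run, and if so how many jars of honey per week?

Variable cost is VC = 32Q - 6Q^2 + Q^3, so AVC = VC/Q = 32 - 6Q + Q^2 and MC = dTC/dQ = 32 - 12Q + 3Q^2.
AVC is minimized where dAVC/dQ = -6 + 2Q = 0, at Q = 3; min AVC = 32 - 6·3 + 3^2 = $23.
Since P = $95 ≥ min AVC = $23, price covers variable cost and the firm should produce.
Set P = MC: 95 = 32 - 12Q + 3Q^2 → -63 - 12Q + 3Q^2 = 0. The roots are Q = -3 and Q = 7; the profit-maximizing output is on the rising part of MC, so Q* = 7.
Check: AVC at Q = 7 is $39 ≤ P, so revenue covers variable cost.
Profit = P·Q − TC = 95·7 − 519 = $146.

Produce at Q = 7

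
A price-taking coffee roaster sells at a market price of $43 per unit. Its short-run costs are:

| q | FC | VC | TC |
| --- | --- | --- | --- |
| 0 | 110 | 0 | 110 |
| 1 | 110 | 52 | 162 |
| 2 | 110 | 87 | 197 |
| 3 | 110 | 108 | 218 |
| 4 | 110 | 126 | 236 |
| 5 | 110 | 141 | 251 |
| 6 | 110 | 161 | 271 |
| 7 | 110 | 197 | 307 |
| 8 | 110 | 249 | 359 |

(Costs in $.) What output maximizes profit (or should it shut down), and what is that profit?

Compute π = P·q − TC at each output: q=0: -110; q=1: -119; q=2: -111; q=3: -89; q=4: -64; q=5: -36; q=6: -13; q=7: -6; q=8: -15.
Profit is maximized at q = 7. AVC there is 197/7 = $28.14 ≤ P, so producing beats shutting down (which would give -$110).

q = 7; profit = -$6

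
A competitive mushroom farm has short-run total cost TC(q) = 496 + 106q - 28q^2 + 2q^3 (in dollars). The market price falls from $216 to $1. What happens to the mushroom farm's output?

AVC = 106 - 28q + 2q^2, minimized at q = 7 where min AVC = $8. MC = 106 - 56q + 6q^2.
At P = $216 ≥ min AVC, set P = MC on the rising branch: q = 11.
At P = $1 < min AVC = $8, price no longer covers variable cost at any output, so the firm shuts down: q = 0.

Output falls from 11 to 0 (the firm shuts down)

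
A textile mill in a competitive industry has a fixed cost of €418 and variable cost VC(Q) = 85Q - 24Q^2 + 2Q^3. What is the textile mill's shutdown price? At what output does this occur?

€13 per unit, at Q = 6

Short-run supply begins at min AVC. From VC = 85Q - 24Q^2 + 2Q^3, AVC = 85 - 24Q + 2Q^2.
At the minimum of AVC, MC = AVC. MC = 85 - 48Q + 6Q^2; setting MC = AVC gives 4Q^2 - 24Q = 0, so Q = 6. min AVC = 13.
The firm shuts down for any P below €13.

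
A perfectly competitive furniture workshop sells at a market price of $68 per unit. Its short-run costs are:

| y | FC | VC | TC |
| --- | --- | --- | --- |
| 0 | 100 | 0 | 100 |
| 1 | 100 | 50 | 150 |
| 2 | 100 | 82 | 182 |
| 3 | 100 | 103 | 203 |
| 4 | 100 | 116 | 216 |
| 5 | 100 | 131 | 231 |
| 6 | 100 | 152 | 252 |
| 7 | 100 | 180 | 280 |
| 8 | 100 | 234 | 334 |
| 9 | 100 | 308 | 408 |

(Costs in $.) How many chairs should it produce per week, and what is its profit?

y = 8; profit = $210

Compute π = P·y − TC at each output: y=0: -100; y=1: -82; y=2: -46; y=3: 1; y=4: 56; y=5: 109; y=6: 156; y=7: 196; y=8: 210; y=9: 204.
Profit is maximized at y = 8. AVC there is 234/8 = $29.25 ≤ P, so producing beats shutting down (which would give -$100).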